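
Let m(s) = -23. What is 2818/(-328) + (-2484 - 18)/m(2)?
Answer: 377921/3772 ≈ 100.19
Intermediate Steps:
2818/(-328) + (-2484 - 18)/m(2) = 2818/(-328) + (-2484 - 18)/(-23) = 2818*(-1/328) - 2502*(-1/23) = -1409/164 + 2502/23 = 377921/3772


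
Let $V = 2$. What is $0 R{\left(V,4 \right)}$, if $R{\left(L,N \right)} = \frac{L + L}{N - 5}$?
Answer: $0$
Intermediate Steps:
$R{\left(L,N \right)} = \frac{2 L}{-5 + N}$
$0 R{\left(V,4 \right)} = 0 \cdot 2 \cdot 2 \frac{1}{-5 + 4} = 0 \cdot 2 \cdot 2 \frac{1}{-1} = 0 \cdot 2 \cdot 2 \left(-1\right) = 0 \left(-4\right) = 0$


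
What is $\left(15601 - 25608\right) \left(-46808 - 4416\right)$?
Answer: $512598568$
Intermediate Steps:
$\left(15601 - 25608\right) \left(-46808 - 4416\right) = \left(-10007\right) \left(-51224\right) = 512598568$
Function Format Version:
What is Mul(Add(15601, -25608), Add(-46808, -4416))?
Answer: 512598568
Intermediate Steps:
Mul(Add(15601, -25608), Add(-46808, -4416)) = Mul(-10007, -51224) = 512598568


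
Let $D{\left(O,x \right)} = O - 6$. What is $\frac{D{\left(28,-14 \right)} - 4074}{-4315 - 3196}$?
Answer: $\frac{4052}{7511} \approx 0.53948$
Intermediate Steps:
$D{\left(O,x \right)} = -6 + O$
$\frac{D{\left(28,-14 \right)} - 4074}{-4315 - 3196} = \frac{\left(-6 + 28\right) - 4074}{-4315 - 3196} = \frac{22 - 4074}{-7511} = \left(-4052\right) \left(- \frac{1}{7511}\right) = \frac{4052}{7511}$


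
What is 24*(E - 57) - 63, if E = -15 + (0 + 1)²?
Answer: -1767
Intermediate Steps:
E = -14 (E = -15 + 1² = -15 + 1 = -14)
24*(E - 57) - 63 = 24*(-14 - 57) - 63 = 24*(-71) - 63 = -1704 - 63 = -1767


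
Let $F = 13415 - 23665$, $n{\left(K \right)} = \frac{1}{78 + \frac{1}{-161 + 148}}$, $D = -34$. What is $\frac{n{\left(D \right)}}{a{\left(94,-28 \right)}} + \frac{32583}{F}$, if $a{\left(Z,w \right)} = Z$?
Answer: $- \frac{775621294}{244006375} \approx -3.1787$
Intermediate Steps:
$n{\left(K \right)} = \frac{13}{1013}$ ($n{\left(K \right)} = \frac{1}{78 + \frac{1}{-13}} = \frac{1}{78 - \frac{1}{13}} = \frac{1}{\frac{1013}{13}} = \frac{13}{1013}$)
$F = -10250$
$\frac{n{\left(D \right)}}{a{\left(94,-28 \right)}} + \frac{32583}{F} = \frac{13}{1013 \cdot 94} + \frac{32583}{-10250} = \frac{13}{1013} \cdot \frac{1}{94} + 32583 \left(- \frac{1}{10250}\right) = \frac{13}{95222} - \frac{32583}{10250} = - \frac{775621294}{244006375}$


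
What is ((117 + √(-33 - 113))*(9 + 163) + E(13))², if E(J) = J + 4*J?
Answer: 403276457 + 6945016*I*√146 ≈ 4.0328e+8 + 8.3917e+7*I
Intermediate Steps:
E(J) = 5*J
((117 + √(-33 - 113))*(9 + 163) + E(13))² = ((117 + √(-33 - 113))*(9 + 163) + 5*13)² = ((117 + √(-146))*172 + 65)² = ((117 + I*√146)*172 + 65)² = ((20124 + 172*I*√146) + 65)² = (20189 + 172*I*√146)²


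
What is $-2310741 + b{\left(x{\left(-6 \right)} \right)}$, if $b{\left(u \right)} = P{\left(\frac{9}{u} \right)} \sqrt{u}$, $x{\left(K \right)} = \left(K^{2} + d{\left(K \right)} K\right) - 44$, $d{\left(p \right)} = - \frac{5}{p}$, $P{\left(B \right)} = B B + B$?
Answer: $-2310741 - \frac{36 i \sqrt{13}}{169} \approx -2.3107 \cdot 10^{6} - 0.76805 i$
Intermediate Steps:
$P{\left(B \right)} = B + B^{2}$ ($P{\left(B \right)} = B^{2} + B = B + B^{2}$)
$x{\left(K \right)} = -49 + K^{2}$ ($x{\left(K \right)} = \left(K^{2} + - \frac{5}{K} K\right) - 44 = \left(K^{2} - 5\right) - 44 = \left(-5 + K^{2}\right) - 44 = -49 + K^{2}$)
$b{\left(u \right)} = \frac{9 \left(1 + \frac{9}{u}\right)}{\sqrt{u}}$ ($b{\left(u \right)} = \frac{9}{u} \left(1 + \frac{9}{u}\right) \sqrt{u} = \frac{9 \left(1 + \frac{9}{u}\right)}{u} \sqrt{u} = \frac{9 \left(1 + \frac{9}{u}\right)}{\sqrt{u}}$)
$-2310741 + b{\left(x{\left(-6 \right)} \right)} = -2310741 + \frac{9 \left(9 - \left(49 - \left(-6\right)^{2}\right)\right)}{\left(-49 + \left(-6\right)^{2}\right)^{\frac{3}{2}}} = -2310741 + \frac{9 \left(9 + \left(-49 + 36\right)\right)}{\left(-49 + 36\right)^{\frac{3}{2}}} = -2310741 + \frac{9 \left(9 - 13\right)}{\left(-13\right) i \sqrt{13}} = -2310741 + 9 \frac{i \sqrt{13}}{169} \left(-4\right) = -2310741 - \frac{36 i \sqrt{13}}{169}$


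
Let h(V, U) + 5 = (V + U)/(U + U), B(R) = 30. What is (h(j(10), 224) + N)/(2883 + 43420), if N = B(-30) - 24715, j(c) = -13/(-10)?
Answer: -110608947/207437440 ≈ -0.53322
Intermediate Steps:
j(c) = 13/10 (j(c) = -13*(-1/10) = 13/10)
N = -24685 (N = 30 - 24715 = -24685)
h(V, U) = -5 + (U + V)/(2*U) (h(V, U) = -5 + (V + U)/(U + U) = -5 + (U + V)/((2*U)) = -5 + (U + V)*(1/(2*U)) = -5 + (U + V)/(2*U))
(h(j(10), 224) + N)/(2883 + 43420) = ((1/2)*(13/10 - 9*224)/224 - 24685)/(2883 + 43420) = ((1/2)*(1/224)*(13/10 - 2016) - 24685)/46303 = ((1/2)*(1/224)*(-20147/10) - 24685)*(1/46303) = (-20147/4480 - 24685)*(1/46303) = -110608947/4480*1/46303 = -110608947/207437440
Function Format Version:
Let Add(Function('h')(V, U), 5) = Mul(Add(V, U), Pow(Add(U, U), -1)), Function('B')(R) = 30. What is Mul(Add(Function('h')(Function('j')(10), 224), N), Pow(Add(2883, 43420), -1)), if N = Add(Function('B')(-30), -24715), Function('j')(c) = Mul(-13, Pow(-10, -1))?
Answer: Rational(-110608947, 207437440) ≈ -0.53322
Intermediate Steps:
Function('j')(c) = Rational(13, 10) (Function('j')(c) = Mul(-13, Rational(-1, 10)) = Rational(13, 10))
N = -24685 (N = Add(30, -24715) = -24685)
Function('h')(V, U) = Add(-5, Mul(Rational(1, 2), Pow(U, -1), Add(U, V))) (Function('h')(V, U) = Add(-5, Mul(Add(V, U), Pow(Add(U, U), -1))) = Add(-5, Mul(Add(U, V), Pow(Mul(2, U), -1))) = Add(-5, Mul(Add(U, V), Mul(Rational(1, 2), Pow(U, -1)))) = Add(-5, Mul(Rational(1, 2), Pow(U, -1), Add(U, V))))
Mul(Add(Function('h')(Function('j')(10), 224), N), Pow(Add(2883, 43420), -1)) = Mul(Add(Mul(Rational(1, 2), Pow(224, -1), Add(Rational(13, 10), Mul(-9, 224))), -24685), Pow(Add(2883, 43420), -1)) = Mul(Add(Mul(Rational(1, 2), Rational(1, 224), Add(Rational(13, 10), -2016)), -24685), Pow(46303, -1)) = Mul(Add(Mul(Rational(1, 2), Rational(1, 224), Rational(-20147, 10)), -24685), Rational(1, 46303)) = Mul(Add(Rational(-20147, 4480), -24685), Rational(1, 46303)) = Mul(Rational(-110608947, 4480), Rational(1, 46303)) = Rational(-110608947, 207437440)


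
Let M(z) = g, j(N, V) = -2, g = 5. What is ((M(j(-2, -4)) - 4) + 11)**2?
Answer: 144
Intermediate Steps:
M(z) = 5
((M(j(-2, -4)) - 4) + 11)**2 = ((5 - 4) + 11)**2 = (1 + 11)**2 = 12**2 = 144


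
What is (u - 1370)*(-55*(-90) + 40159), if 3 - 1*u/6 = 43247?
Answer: -11765960906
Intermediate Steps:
u = -259464 (u = 18 - 6*43247 = 18 - 259482 = -259464)
(u - 1370)*(-55*(-90) + 40159) = (-259464 - 1370)*(-55*(-90) + 40159) = -260834*(4950 + 40159) = -260834*45109 = -11765960906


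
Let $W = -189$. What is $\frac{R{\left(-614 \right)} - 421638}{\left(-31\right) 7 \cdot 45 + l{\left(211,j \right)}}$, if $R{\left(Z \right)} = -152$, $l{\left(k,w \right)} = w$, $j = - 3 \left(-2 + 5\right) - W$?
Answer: $\frac{84358}{1917} \approx 44.005$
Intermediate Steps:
$j = 180$ ($j = - 3 \left(-2 + 5\right) - -189 = \left(-3\right) 3 + 189 = -9 + 189 = 180$)
$\frac{R{\left(-614 \right)} - 421638}{\left(-31\right) 7 \cdot 45 + l{\left(211,j \right)}} = \frac{-152 - 421638}{\left(-31\right) 7 \cdot 45 + 180} = - \frac{421790}{\left(-217\right) 45 + 180} = - \frac{421790}{-9765 + 180} = - \frac{421790}{-9585} = \left(-421790\right) \left(- \frac{1}{9585}\right) = \frac{84358}{1917}$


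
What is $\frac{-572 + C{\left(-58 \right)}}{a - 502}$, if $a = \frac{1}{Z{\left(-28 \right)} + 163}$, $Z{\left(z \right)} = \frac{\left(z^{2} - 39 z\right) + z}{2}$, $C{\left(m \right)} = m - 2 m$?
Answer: $\frac{558718}{545673} \approx 1.0239$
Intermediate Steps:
$C{\left(m \right)} = - m$
$Z{\left(z \right)} = \frac{z^{2}}{2} - 19 z$ ($Z{\left(z \right)} = \left(z^{2} - 38 z\right) \frac{1}{2} = \frac{z^{2}}{2} - 19 z$)
$a = \frac{1}{1087}$ ($a = \frac{1}{\frac{1}{2} \left(-28\right) \left(-38 - 28\right) + 163} = \frac{1}{\frac{1}{2} \left(-28\right) \left(-66\right) + 163} = \frac{1}{924 + 163} = \frac{1}{1087} \approx 0.00091996$)
$\frac{-572 + C{\left(-58 \right)}}{a - 502} = \frac{-572 - -58}{\frac{1}{1087} - 502} = \frac{-572 + 58}{- \frac{545673}{1087}} = \left(-514\right) \left(- \frac{1087}{545673}\right) = \frac{558718}{545673}$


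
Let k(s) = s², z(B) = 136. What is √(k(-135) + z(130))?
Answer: √18361 ≈ 135.50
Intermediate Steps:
√(k(-135) + z(130)) = √((-135)² + 136) = √(18225 + 136) = √18361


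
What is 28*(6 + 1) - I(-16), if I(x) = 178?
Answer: 18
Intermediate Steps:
28*(6 + 1) - I(-16) = 28*(6 + 1) - 1*178 = 28*7 - 178 = 196 - 178 = 18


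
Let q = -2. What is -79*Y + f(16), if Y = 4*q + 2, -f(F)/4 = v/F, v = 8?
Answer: 472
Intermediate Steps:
f(F) = -32/F
Y = -6 (Y = 4*(-2) + 2 = -8 + 2 = -6)
-79*Y + f(16) = -79*(-6) - 32/16 = 474 - 32*1/16 = 474 - 2 = 472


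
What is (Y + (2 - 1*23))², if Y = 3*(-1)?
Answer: 576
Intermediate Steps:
Y = -3
(Y + (2 - 1*23))² = (-3 + (2 - 1*23))² = (-3 + (2 - 23))² = (-3 - 21)² = (-24)² = 576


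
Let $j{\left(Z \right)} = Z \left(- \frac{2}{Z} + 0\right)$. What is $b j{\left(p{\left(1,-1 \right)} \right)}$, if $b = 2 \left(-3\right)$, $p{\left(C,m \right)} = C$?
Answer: $12$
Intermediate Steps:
$j{\left(Z \right)} = -2$ ($j{\left(Z \right)} = Z \left(- \frac{2}{Z}\right) = -2$)
$b = -6$
$b j{\left(p{\left(1,-1 \right)} \right)} = \left(-6\right) \left(-2\right) = 12$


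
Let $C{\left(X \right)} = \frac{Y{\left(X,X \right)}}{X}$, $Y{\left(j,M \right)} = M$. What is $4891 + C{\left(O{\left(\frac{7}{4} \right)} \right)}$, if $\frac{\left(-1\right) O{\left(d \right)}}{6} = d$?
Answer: $4892$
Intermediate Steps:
$O{\left(d \right)} = - 6 d$
$C{\left(X \right)} = 1$ ($C{\left(X \right)} = \frac{X}{X} = 1$)
$4891 + C{\left(O{\left(\frac{7}{4} \right)} \right)} = 4891 + 1 = 4892$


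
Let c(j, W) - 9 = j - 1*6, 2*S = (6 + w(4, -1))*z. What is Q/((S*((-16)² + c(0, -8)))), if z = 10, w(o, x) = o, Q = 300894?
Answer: 150447/6475 ≈ 23.235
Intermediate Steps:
S = 50 (S = ((6 + 4)*10)/2 = (10*10)/2 = (½)*100 = 50)
c(j, W) = 3 + j (c(j, W) = 9 + (j - 1*6) = 9 + (j - 6) = 9 + (-6 + j) = 3 + j)
Q/((S*((-16)² + c(0, -8)))) = 300894/((50*((-16)² + (3 + 0)))) = 300894/((50*(256 + 3))) = 300894/((50*259)) = 300894/12950 = 300894*(1/12950) = 150447/6475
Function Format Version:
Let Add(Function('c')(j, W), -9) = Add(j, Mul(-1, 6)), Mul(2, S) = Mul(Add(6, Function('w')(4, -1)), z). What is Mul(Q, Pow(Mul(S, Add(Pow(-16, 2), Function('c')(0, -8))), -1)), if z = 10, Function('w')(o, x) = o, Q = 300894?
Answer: Rational(150447, 6475) ≈ 23.235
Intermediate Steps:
S = 50 (S = Mul(Rational(1, 2), Mul(Add(6, 4), 10)) = Mul(Rational(1, 2), Mul(10, 10)) = Mul(Rational(1, 2), 100) = 50)
Function('c')(j, W) = Add(3, j) (Function('c')(j, W) = Add(9, Add(j, Mul(-1, 6))) = Add(9, Add(j, -6)) = Add(9, Add(-6, j)) = Add(3, j))
Mul(Q, Pow(Mul(S, Add(Pow(-16, 2), Function('c')(0, -8))), -1)) = Mul(300894, Pow(Mul(50, Add(Pow(-16, 2), Add(3, 0))), -1)) = Mul(300894, Pow(Mul(50, Add(256, 3)), -1)) = Mul(300894, Pow(Mul(50, 259), -1)) = Mul(300894, Pow(12950, -1)) = Mul(300894, Rational(1, 12950)) = Rational(150447, 6475)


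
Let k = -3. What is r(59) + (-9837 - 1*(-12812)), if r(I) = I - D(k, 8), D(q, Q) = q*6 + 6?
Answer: 3046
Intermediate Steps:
D(q, Q) = 6 + 6*q (D(q, Q) = 6*q + 6 = 6 + 6*q)
r(I) = 12 + I (r(I) = I - (6 + 6*(-3)) = I - (6 - 18) = I - 1*(-12) = I + 12 = 12 + I)
r(59) + (-9837 - 1*(-12812)) = (12 + 59) + (-9837 - 1*(-12812)) = 71 + (-9837 + 12812) = 71 + 2975 = 3046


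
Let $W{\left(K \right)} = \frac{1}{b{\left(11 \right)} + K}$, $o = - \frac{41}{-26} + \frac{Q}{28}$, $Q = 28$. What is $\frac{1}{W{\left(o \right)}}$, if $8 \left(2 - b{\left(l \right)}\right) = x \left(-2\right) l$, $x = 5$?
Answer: $\frac{953}{52} \approx 18.327$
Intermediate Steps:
$b{\left(l \right)} = 2 + \frac{5 l}{4}$ ($b{\left(l \right)} = 2 - \frac{5 \left(-2\right) l}{8} = 2 - \frac{\left(-10\right) l}{8} = 2 + \frac{5 l}{4}$)
$o = \frac{67}{26}$ ($o = - \frac{41}{-26} + \frac{28}{28} = \left(-41\right) \left(- \frac{1}{26}\right) + 28 \cdot \frac{1}{28} = \frac{41}{26} + 1 = \frac{67}{26} \approx 2.5769$)
$W{\left(K \right)} = \frac{1}{\frac{63}{4} + K}$ ($W{\left(K \right)} = \frac{1}{\left(2 + \frac{5}{4} \cdot 11\right) + K} = \frac{1}{\left(2 + \frac{55}{4}\right) + K} = \frac{1}{\frac{63}{4} + K}$)
$\frac{1}{W{\left(o \right)}} = \frac{1}{4 \frac{1}{63 + 4 \cdot \frac{67}{26}}} = \frac{1}{4 \frac{1}{63 + \frac{134}{13}}} = \frac{1}{4 \frac{1}{\frac{953}{13}}} = \frac{1}{4 \cdot \frac{13}{953}} = \frac{1}{\frac{52}{953}} = \frac{953}{52}$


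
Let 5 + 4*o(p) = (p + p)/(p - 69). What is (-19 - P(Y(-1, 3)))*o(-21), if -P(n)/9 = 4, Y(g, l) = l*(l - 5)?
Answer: -289/15 ≈ -19.267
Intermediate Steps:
Y(g, l) = l*(-5 + l)
P(n) = -36 (P(n) = -9*4 = -36)
o(p) = -5/4 + p/(2*(-69 + p)) (o(p) = -5/4 + ((p + p)/(p - 69))/4 = -5/4 + ((2*p)/(-69 + p))/4 = -5/4 + (2*p/(-69 + p))/4 = -5/4 + p/(2*(-69 + p)))
(-19 - P(Y(-1, 3)))*o(-21) = (-19 - 1*(-36))*(3*(115 - 1*(-21))/(4*(-69 - 21))) = (-19 + 36)*((¾)*(115 + 21)/(-90)) = 17*((¾)*(-1/90)*136) = 17*(-17/15) = -289/15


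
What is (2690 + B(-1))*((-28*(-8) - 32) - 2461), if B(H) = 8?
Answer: -6121762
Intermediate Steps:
(2690 + B(-1))*((-28*(-8) - 32) - 2461) = (2690 + 8)*((-28*(-8) - 32) - 2461) = 2698*((224 - 32) - 2461) = 2698*(192 - 2461) = 2698*(-2269) = -6121762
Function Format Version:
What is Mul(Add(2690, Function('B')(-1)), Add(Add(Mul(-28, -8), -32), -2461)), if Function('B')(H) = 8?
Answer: -6121762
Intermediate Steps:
Mul(Add(2690, Function('B')(-1)), Add(Add(Mul(-28, -8), -32), -2461)) = Mul(Add(2690, 8), Add(Add(Mul(-28, -8), -32), -2461)) = Mul(2698, Add(Add(224, -32), -2461)) = Mul(2698, Add(192, -2461)) = Mul(2698, -2269) = -6121762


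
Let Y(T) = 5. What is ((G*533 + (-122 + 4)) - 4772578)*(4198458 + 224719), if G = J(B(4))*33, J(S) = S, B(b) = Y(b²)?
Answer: -20721482873927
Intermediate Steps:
B(b) = 5
G = 165 (G = 5*33 = 165)
((G*533 + (-122 + 4)) - 4772578)*(4198458 + 224719) = ((165*533 + (-122 + 4)) - 4772578)*(4198458 + 224719) = ((87945 - 118) - 4772578)*4423177 = (87827 - 4772578)*4423177 = -4684751*4423177 = -20721482873927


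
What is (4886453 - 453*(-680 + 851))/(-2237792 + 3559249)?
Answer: 4808990/1321457 ≈ 3.6392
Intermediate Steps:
(4886453 - 453*(-680 + 851))/(-2237792 + 3559249) = (4886453 - 453*171)/1321457 = (4886453 - 77463)*(1/1321457) = 4808990*(1/1321457) = 4808990/1321457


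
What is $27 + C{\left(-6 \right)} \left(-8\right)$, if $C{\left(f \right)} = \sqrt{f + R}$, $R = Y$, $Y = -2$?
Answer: $27 - 16 i \sqrt{2} \approx 27.0 - 22.627 i$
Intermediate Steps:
$R = -2$
$C{\left(f \right)} = \sqrt{-2 + f}$ ($C{\left(f \right)} = \sqrt{f - 2} = \sqrt{-2 + f}$)
$27 + C{\left(-6 \right)} \left(-8\right) = 27 + \sqrt{-2 - 6} \left(-8\right) = 27 + \sqrt{-8} \left(-8\right) = 27 + 2 i \sqrt{2} \left(-8\right) = 27 - 16 i \sqrt{2}$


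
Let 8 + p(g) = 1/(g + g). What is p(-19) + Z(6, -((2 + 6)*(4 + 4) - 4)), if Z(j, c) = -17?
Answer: -951/38 ≈ -25.026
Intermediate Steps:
p(g) = -8 + 1/(2*g) (p(g) = -8 + 1/(g + g) = -8 + 1/(2*g))
p(-19) + Z(6, -((2 + 6)*(4 + 4) - 4)) = (-8 + (½)/(-19)) - 17 = (-8 + (½)*(-1/19)) - 17 = (-8 - 1/38) - 17 = -305/38 - 17 = -951/38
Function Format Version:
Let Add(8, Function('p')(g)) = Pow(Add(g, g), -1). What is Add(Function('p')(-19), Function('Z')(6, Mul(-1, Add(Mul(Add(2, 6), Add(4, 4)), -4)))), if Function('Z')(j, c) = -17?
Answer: Rational(-951, 38) ≈ -25.026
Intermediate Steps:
Function('p')(g) = Add(-8, Mul(Rational(1, 2), Pow(g, -1))) (Function('p')(g) = Add(-8, Pow(Add(g, g), -1)) = Add(-8, Pow(Mul(2, g), -1)) = Add(-8, Mul(Rational(1, 2), Pow(g, -1))))
Add(Function('p')(-19), Function('Z')(6, Mul(-1, Add(Mul(Add(2, 6), Add(4, 4)), -4)))) = Add(Add(-8, Mul(Rational(1, 2), Pow(-19, -1))), -17) = Add(Add(-8, Mul(Rational(1, 2), Rational(-1, 19))), -17) = Add(Add(-8, Rational(-1, 38)), -17) = Add(Rational(-305, 38), -17) = Rational(-951, 38)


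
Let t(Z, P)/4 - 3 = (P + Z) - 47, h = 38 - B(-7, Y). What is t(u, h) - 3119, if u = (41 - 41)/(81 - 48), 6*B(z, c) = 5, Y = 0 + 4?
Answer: -9439/3 ≈ -3146.3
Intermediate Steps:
Y = 4
B(z, c) = 5/6 (B(z, c) = (1/6)*5 = 5/6)
h = 223/6 (h = 38 - 1*5/6 = 38 - 5/6 = 223/6 ≈ 37.167)
u = 0 (u = 0/33 = 0*(1/33) = 0)
t(Z, P) = -176 + 4*P + 4*Z (t(Z, P) = 12 + 4*((P + Z) - 47) = 12 + 4*(-47 + P + Z) = 12 + (-188 + 4*P + 4*Z) = -176 + 4*P + 4*Z)
t(u, h) - 3119 = (-176 + 4*(223/6) + 4*0) - 3119 = (-176 + 446/3 + 0) - 3119 = -82/3 - 3119 = -9439/3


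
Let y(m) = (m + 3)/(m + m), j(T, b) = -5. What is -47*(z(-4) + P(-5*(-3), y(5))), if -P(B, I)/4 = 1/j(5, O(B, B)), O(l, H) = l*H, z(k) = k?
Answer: 752/5 ≈ 150.40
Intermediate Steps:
O(l, H) = H*l
y(m) = (3 + m)/(2*m) (y(m) = (3 + m)/((2*m)) = (3 + m)*(1/(2*m)) = (3 + m)/(2*m))
P(B, I) = ⅘ (P(B, I) = -4/(-5) = -4*(-⅕) = ⅘)
-47*(z(-4) + P(-5*(-3), y(5))) = -47*(-4 + ⅘) = -47*(-16/5) = 752/5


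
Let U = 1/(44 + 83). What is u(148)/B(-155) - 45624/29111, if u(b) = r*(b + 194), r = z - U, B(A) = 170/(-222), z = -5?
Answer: 702358582272/314253245 ≈ 2235.0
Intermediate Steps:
B(A) = -85/111 (B(A) = 170*(-1/222) = -85/111)
U = 1/127 ≈ 0.0078740
r = -636/127 (r = -5 - 1*1/127 = -5 - 1/127 = -636/127 ≈ -5.0079)
u(b) = -123384/127 - 636*b/127 (u(b) = -636*(b + 194)/127 = -636*(194 + b)/127 = -123384/127 - 636*b/127)
u(148)/B(-155) - 45624/29111 = (-123384/127 - 636/127*148)/(-85/111) - 45624/29111 = (-123384/127 - 94128/127)*(-111/85) - 45624*1/29111 = -217512/127*(-111/85) - 45624/29111 = 24143832/10795 - 45624/29111 = 702358582272/314253245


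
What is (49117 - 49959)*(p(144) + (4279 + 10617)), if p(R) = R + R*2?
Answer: -12906176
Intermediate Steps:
p(R) = 3*R (p(R) = R + 2*R = 3*R)
(49117 - 49959)*(p(144) + (4279 + 10617)) = (49117 - 49959)*(3*144 + (4279 + 10617)) = -842*(432 + 14896) = -842*15328 = -12906176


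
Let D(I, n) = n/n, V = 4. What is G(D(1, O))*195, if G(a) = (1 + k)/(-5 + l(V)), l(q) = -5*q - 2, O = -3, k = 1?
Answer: -130/9 ≈ -14.444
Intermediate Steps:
l(q) = -2 - 5*q
D(I, n) = 1
G(a) = -2/27 (G(a) = (1 + 1)/(-5 + (-2 - 5*4)) = 2/(-5 + (-2 - 20)) = 2/(-5 - 22) = 2/(-27) = 2*(-1/27) = -2/27)
G(D(1, O))*195 = -2/27*195 = -130/9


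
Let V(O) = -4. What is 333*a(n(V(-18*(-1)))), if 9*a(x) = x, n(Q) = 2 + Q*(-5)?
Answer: 814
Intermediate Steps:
n(Q) = 2 - 5*Q
a(x) = x/9
333*a(n(V(-18*(-1)))) = 333*((2 - 5*(-4))/9) = 333*((2 + 20)/9) = 333*((⅑)*22) = 333*(22/9) = 814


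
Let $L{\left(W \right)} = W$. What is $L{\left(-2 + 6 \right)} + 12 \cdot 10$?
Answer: $124$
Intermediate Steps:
$L{\left(-2 + 6 \right)} + 12 \cdot 10 = \left(-2 + 6\right) + 12 \cdot 10 = 4 + 120 = 124$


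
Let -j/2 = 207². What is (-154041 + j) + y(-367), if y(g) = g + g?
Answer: -240473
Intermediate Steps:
j = -85698 (j = -2*207² = -2*42849 = -85698)
y(g) = 2*g
(-154041 + j) + y(-367) = (-154041 - 85698) + 2*(-367) = -239739 - 734 = -240473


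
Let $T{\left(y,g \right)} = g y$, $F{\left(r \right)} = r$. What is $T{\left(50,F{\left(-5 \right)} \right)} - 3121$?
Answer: $-3371$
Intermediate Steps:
$T{\left(50,F{\left(-5 \right)} \right)} - 3121 = \left(-5\right) 50 - 3121 = -250 - 3121 = -3371$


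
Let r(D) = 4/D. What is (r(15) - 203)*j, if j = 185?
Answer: -112517/3 ≈ -37506.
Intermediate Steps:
(r(15) - 203)*j = (4/15 - 203)*185 = -3041/15*185 = -112517/3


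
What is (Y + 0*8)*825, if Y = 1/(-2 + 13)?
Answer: 75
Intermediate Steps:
Y = 1/11 ≈ 0.090909
(Y + 0*8)*825 = (1/11 + 0*8)*825 = (1/11 + 0)*825 = (1/11)*825 = 75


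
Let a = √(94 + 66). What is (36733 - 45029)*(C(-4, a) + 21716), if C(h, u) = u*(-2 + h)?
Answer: -180155936 + 199104*√10 ≈ -1.7953e+8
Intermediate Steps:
a = 4*√10 (a = √160 = 4*√10 ≈ 12.649)
(36733 - 45029)*(C(-4, a) + 21716) = (36733 - 45029)*((4*√10)*(-2 - 4) + 21716) = -8296*((4*√10)*(-6) + 21716) = -8296*(-24*√10 + 21716) = -8296*(21716 - 24*√10) = -180155936 + 199104*√10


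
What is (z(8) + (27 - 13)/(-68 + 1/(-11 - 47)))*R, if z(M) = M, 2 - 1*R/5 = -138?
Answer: 4304720/789 ≈ 5455.9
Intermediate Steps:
R = 700 (R = 10 - 5*(-138) = 10 + 690 = 700)
(z(8) + (27 - 13)/(-68 + 1/(-11 - 47)))*R = (8 + (27 - 13)/(-68 + 1/(-11 - 47)))*700 = (8 + 14/(-68 + 1/(-58)))*700 = (8 + 14/(-68 - 1/58))*700 = (8 + 14/(-3945/58))*700 = (8 + 14*(-58/3945))*700 = (8 - 812/3945)*700 = (30748/3945)*700 = 4304720/789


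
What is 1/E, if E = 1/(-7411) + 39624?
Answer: 7411/293653463 ≈ 2.5237e-5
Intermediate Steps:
E = 293653463/7411 (E = -1/7411 + 39624 = 293653463/7411 ≈ 39624.)
1/E = 1/(293653463/7411) = 7411/293653463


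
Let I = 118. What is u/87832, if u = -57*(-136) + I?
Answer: 3935/43916 ≈ 0.089603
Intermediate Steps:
u = 7870 (u = -57*(-136) + 118 = 7752 + 118 = 7870)
u/87832 = 7870/87832 = 7870*(1/87832) = 3935/43916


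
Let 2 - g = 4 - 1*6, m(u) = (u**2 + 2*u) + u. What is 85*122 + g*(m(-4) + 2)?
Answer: 10394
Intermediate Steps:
m(u) = u**2 + 3*u
g = 4 (g = 2 - (4 - 1*6) = 2 - (4 - 6) = 2 - 1*(-2) = 2 + 2 = 4)
85*122 + g*(m(-4) + 2) = 85*122 + 4*(-4*(3 - 4) + 2) = 10370 + 4*(-4*(-1) + 2) = 10370 + 4*(4 + 2) = 10370 + 4*6 = 10370 + 24 = 10394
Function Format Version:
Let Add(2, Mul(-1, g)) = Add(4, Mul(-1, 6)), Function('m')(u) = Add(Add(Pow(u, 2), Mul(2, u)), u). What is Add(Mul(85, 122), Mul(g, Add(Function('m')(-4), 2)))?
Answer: 10394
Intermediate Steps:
Function('m')(u) = Add(Pow(u, 2), Mul(3, u))
g = 4 (g = Add(2, Mul(-1, Add(4, Mul(-1, 6)))) = Add(2, Mul(-1, Add(4, -6))) = Add(2, Mul(-1, -2)) = Add(2, 2) = 4)
Add(Mul(85, 122), Mul(g, Add(Function('m')(-4), 2))) = Add(Mul(85, 122), Mul(4, Add(Mul(-4, Add(3, -4)), 2))) = Add(10370, Mul(4, Add(Mul(-4, -1), 2))) = Add(10370, Mul(4, Add(4, 2))) = Add(10370, Mul(4, 6)) = Add(10370, 24) = 10394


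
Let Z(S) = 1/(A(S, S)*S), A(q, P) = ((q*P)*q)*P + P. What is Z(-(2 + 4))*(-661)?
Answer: 661/7740 ≈ 0.085400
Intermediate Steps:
A(q, P) = P + P²*q² (A(q, P) = ((P*q)*q)*P + P = (P*q²)*P + P = P²*q² + P = P + P²*q²)
Z(S) = 1/(S²*(1 + S³)) (Z(S) = 1/((S*(1 + S*S²))*S) = 1/((S*(1 + S³))*S) = 1/(S²*(1 + S³)))
Z(-(2 + 4))*(-661) = -661/((-(2 + 4))² + (-(2 + 4))⁵) = -661/((-1*6)² + (-1*6)⁵) = -661/((-6)² + (-6)⁵) = -661/(36 - 7776) = -661/(-7740) = -1/7740*(-661) = 661/7740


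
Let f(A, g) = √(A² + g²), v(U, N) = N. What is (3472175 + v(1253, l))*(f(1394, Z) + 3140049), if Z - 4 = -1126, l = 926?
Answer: 10905707321949 + 118085434*√2770 ≈ 1.0912e+13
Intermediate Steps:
Z = -1122 (Z = 4 - 1126 = -1122)
(3472175 + v(1253, l))*(f(1394, Z) + 3140049) = (3472175 + 926)*(√(1394² + (-1122)²) + 3140049) = 3473101*(√(1943236 + 1258884) + 3140049) = 3473101*(√3202120 + 3140049) = 3473101*(34*√2770 + 3140049) = 3473101*(3140049 + 34*√2770) = 10905707321949 + 118085434*√2770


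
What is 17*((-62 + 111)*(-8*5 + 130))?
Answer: 74970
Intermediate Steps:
17*((-62 + 111)*(-8*5 + 130)) = 17*(49*(-40 + 130)) = 17*(49*90) = 17*4410 = 74970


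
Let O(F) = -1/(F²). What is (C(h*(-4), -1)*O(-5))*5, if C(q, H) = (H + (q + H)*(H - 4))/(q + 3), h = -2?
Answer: 36/55 ≈ 0.65455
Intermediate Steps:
O(F) = -1/F²
C(q, H) = (H + (-4 + H)*(H + q))/(3 + q) (C(q, H) = (H + (H + q)*(-4 + H))/(3 + q) = (H + (-4 + H)*(H + q))/(3 + q))
(C(h*(-4), -1)*O(-5))*5 = ((((-1)² - (-8)*(-4) - 3*(-1) - (-2)*(-4))/(3 - 2*(-4)))*(-1/(-5)²))*5 = (((1 - 4*8 + 3 - 1*8)/(3 + 8))*(-1*1/25))*5 = (((1 - 32 + 3 - 8)/11)*(-1/25))*5 = (((1/11)*(-36))*(-1/25))*5 = -36/11*(-1/25)*5 = (36/275)*5 = 36/55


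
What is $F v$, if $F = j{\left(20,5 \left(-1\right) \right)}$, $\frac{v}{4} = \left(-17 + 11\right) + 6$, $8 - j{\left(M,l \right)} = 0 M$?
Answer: $0$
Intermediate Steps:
$j{\left(M,l \right)} = 8$ ($j{\left(M,l \right)} = 8 - 0 M = 8 - 0 = 8 + 0 = 8$)
$v = 0$ ($v = 4 \left(\left(-17 + 11\right) + 6\right) = 4 \left(-6 + 6\right) = 4 \cdot 0 = 0$)
$F = 8$
$F v = 8 \cdot 0 = 0$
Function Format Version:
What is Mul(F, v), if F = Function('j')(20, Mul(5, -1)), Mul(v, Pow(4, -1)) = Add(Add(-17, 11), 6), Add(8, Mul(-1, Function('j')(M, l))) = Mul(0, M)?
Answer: 0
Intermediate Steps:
Function('j')(M, l) = 8 (Function('j')(M, l) = Add(8, Mul(-1, Mul(0, M))) = Add(8, Mul(-1, 0)) = Add(8, 0) = 8)
v = 0 (v = Mul(4, Add(Add(-17, 11), 6)) = Mul(4, Add(-6, 6)) = Mul(4, 0) = 0)
F = 8
Mul(F, v) = Mul(8, 0) = 0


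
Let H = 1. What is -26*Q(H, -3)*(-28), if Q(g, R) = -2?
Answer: -1456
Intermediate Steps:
-26*Q(H, -3)*(-28) = -26*(-2)*(-28) = 52*(-28) = -1456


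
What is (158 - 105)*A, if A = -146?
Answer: -7738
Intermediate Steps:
(158 - 105)*A = (158 - 105)*(-146) = 53*(-146) = -7738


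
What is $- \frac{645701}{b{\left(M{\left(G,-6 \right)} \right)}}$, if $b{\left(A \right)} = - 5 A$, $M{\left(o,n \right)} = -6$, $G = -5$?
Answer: $- \frac{645701}{30} \approx -21523.0$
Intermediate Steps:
$- \frac{645701}{b{\left(M{\left(G,-6 \right)} \right)}} = - \frac{645701}{\left(-5\right) \left(-6\right)} = - \frac{645701}{30}$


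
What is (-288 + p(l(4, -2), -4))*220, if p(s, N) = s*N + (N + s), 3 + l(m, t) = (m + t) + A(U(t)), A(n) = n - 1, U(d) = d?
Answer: -61600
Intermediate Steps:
A(n) = -1 + n
l(m, t) = -4 + m + 2*t (l(m, t) = -3 + ((m + t) + (-1 + t)) = -3 + (-1 + m + 2*t) = -4 + m + 2*t)
p(s, N) = N + s + N*s (p(s, N) = N*s + (N + s) = N + s + N*s)
(-288 + p(l(4, -2), -4))*220 = (-288 + (-4 + (-4 + 4 + 2*(-2)) - 4*(-4 + 4 + 2*(-2))))*220 = (-288 + (-4 + (-4 + 4 - 4) - 4*(-4 + 4 - 4)))*220 = (-288 + (-4 - 4 - 4*(-4)))*220 = (-288 + (-4 - 4 + 16))*220 = (-288 + 8)*220 = -280*220 = -61600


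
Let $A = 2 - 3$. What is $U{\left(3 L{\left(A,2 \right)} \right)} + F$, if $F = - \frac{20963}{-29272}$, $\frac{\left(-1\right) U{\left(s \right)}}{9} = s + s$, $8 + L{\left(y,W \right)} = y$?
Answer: $\frac{14247155}{29272} \approx 486.72$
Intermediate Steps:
$A = -1$
$L{\left(y,W \right)} = -8 + y$
$U{\left(s \right)} = - 18 s$ ($U{\left(s \right)} = - 9 \left(s + s\right) = - 9 \cdot 2 s = - 18 s$)
$F = \frac{20963}{29272}$ ($F = \left(-20963\right) \left(- \frac{1}{29272}\right) = \frac{20963}{29272} \approx 0.71615$)
$U{\left(3 L{\left(A,2 \right)} \right)} + F = - 18 \cdot 3 \left(-8 - 1\right) + \frac{20963}{29272} = - 18 \cdot 3 \left(-9\right) + \frac{20963}{29272} = \left(-18\right) \left(-27\right) + \frac{20963}{29272} = 486 + \frac{20963}{29272} = \frac{14247155}{29272}$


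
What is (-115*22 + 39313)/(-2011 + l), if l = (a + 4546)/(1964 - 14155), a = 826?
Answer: -448421553/24521473 ≈ -18.287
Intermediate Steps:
l = -5372/12191 (l = (826 + 4546)/(1964 - 14155) = 5372/(-12191) = 5372*(-1/12191) = -5372/12191 ≈ -0.44065)
(-115*22 + 39313)/(-2011 + l) = (-115*22 + 39313)/(-2011 - 5372/12191) = (-2530 + 39313)/(-24521473/12191) = 36783*(-12191/24521473) = -448421553/24521473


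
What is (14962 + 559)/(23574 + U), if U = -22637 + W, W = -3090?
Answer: -15521/2153 ≈ -7.2090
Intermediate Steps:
U = -25727 (U = -22637 - 3090 = -25727)
(14962 + 559)/(23574 + U) = (14962 + 559)/(23574 - 25727) = 15521/(-2153) = 15521*(-1/2153) = -15521/2153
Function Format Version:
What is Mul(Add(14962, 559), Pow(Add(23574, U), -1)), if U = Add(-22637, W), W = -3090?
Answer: Rational(-15521, 2153) ≈ -7.2090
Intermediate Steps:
U = -25727 (U = Add(-22637, -3090) = -25727)
Mul(Add(14962, 559), Pow(Add(23574, U), -1)) = Mul(Add(14962, 559), Pow(Add(23574, -25727), -1)) = Mul(15521, Pow(-2153, -1)) = Mul(15521, Rational(-1, 2153)) = Rational(-15521, 2153)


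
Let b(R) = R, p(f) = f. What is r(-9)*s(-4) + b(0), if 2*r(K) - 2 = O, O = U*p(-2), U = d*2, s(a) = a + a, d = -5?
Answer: -88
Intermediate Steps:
s(a) = 2*a
U = -10 (U = -5*2 = -10)
O = 20 (O = -10*(-2) = 20)
r(K) = 11 (r(K) = 1 + (1/2)*20 = 1 + 10 = 11)
r(-9)*s(-4) + b(0) = 11*(2*(-4)) + 0 = 11*(-8) + 0 = -88 + 0 = -88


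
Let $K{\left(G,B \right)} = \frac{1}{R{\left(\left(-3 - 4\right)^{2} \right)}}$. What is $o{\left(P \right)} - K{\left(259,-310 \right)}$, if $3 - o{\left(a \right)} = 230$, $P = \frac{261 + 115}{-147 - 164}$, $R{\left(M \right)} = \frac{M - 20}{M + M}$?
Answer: $- \frac{6681}{29} \approx -230.38$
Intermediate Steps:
$R{\left(M \right)} = \frac{-20 + M}{2 M}$
$K{\left(G,B \right)} = \frac{98}{29}$ ($K{\left(G,B \right)} = \frac{1}{\frac{1}{2} \frac{1}{\left(-3 - 4\right)^{2}} \left(-20 + \left(-3 - 4\right)^{2}\right)} = \frac{1}{\frac{1}{2} \frac{1}{\left(-7\right)^{2}} \left(-20 + \left(-7\right)^{2}\right)} = \frac{1}{\frac{1}{2} \cdot \frac{1}{49} \left(-20 + 49\right)} = \frac{1}{\frac{1}{2} \cdot \frac{1}{49} \cdot 29} = \frac{1}{\frac{29}{98}} = \frac{98}{29}$)
$P = - \frac{376}{311}$ ($P = \frac{376}{-311} = 376 \left(- \frac{1}{311}\right) = - \frac{376}{311} \approx -1.209$)
$o{\left(a \right)} = -227$ ($o{\left(a \right)} = 3 - 230 = -227$)
$o{\left(P \right)} - K{\left(259,-310 \right)} = -227 - \frac{98}{29} = - \frac{6681}{29}$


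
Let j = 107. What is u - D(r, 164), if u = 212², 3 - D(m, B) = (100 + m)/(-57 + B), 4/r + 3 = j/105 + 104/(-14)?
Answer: 1187770284/26429 ≈ 44942.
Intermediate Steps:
r = -105/247 (r = 4/(-3 + (107/105 + 104/(-14))) = 4/(-3 + (107*(1/105) + 104*(-1/14))) = 4/(-3 + (107/105 - 52/7)) = 4/(-3 - 673/105) = 4/(-988/105) = 4*(-105/988) = -105/247 ≈ -0.42510)
D(m, B) = 3 - (100 + m)/(-57 + B)
u = 44944
u - D(r, 164) = 44944 - (-271 - 1*(-105/247) + 3*164)/(-57 + 164) = 44944 - (-271 + 105/247 + 492)/107 = 44944 - 54692/(107*247) = 44944 - 1*54692/26429 = 44944 - 54692/26429 = 1187770284/26429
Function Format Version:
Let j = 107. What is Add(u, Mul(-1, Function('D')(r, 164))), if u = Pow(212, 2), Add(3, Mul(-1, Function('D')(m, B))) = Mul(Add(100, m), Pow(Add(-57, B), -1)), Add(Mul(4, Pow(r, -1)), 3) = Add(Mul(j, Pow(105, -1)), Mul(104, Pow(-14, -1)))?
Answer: Rational(1187770284, 26429) ≈ 44942.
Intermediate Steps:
r = Rational(-105, 247) (r = Mul(4, Pow(Add(-3, Add(Mul(107, Pow(105, -1)), Mul(104, Pow(-14, -1)))), -1)) = Mul(4, Pow(Add(-3, Add(Mul(107, Rational(1, 105)), Mul(104, Rational(-1, 14)))), -1)) = Mul(4, Pow(Add(-3, Add(Rational(107, 105), Rational(-52, 7))), -1)) = Mul(4, Pow(Add(-3, Rational(-673, 105)), -1)) = Mul(4, Pow(Rational(-988, 105), -1)) = Mul(4, Rational(-105, 988)) = Rational(-105, 247) ≈ -0.42510)
Function('D')(m, B) = Add(3, Mul(-1, Pow(Add(-57, B), -1), Add(100, m))) (Function('D')(m, B) = Add(3, Mul(-1, Mul(Add(100, m), Pow(Add(-57, B), -1)))) = Add(3, Mul(-1, Mul(Pow(Add(-57, B), -1), Add(100, m)))) = Add(3, Mul(-1, Pow(Add(-57, B), -1), Add(100, m))))
u = 44944
Add(u, Mul(-1, Function('D')(r, 164))) = Add(44944, Mul(-1, Mul(Pow(Add(-57, 164), -1), Add(-271, Mul(-1, Rational(-105, 247)), Mul(3, 164))))) = Add(44944, Mul(-1, Mul(Pow(107, -1), Add(-271, Rational(105, 247), 492)))) = Add(44944, Mul(-1, Mul(Rational(1, 107), Rational(54692, 247)))) = Add(44944, Mul(-1, Rational(54692, 26429))) = Add(44944, Rational(-54692, 26429)) = Rational(1187770284, 26429)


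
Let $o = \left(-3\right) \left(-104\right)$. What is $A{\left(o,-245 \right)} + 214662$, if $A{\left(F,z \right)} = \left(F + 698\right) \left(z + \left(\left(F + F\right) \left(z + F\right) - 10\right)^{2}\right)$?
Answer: $1764543499252$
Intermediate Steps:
$o = 312$
$A{\left(F,z \right)} = \left(698 + F\right) \left(z + \left(-10 + 2 F \left(F + z\right)\right)^{2}\right)$ ($A{\left(F,z \right)} = \left(698 + F\right) \left(z + \left(2 F \left(F + z\right) - 10\right)^{2}\right) = \left(698 + F\right) \left(z + \left(-10 + 2 F \left(F + z\right)\right)^{2}\right)$)
$A{\left(o,-245 \right)} + 214662 = \left(698 \left(-245\right) + 2792 \left(-5 + 312^{2} + 312 \left(-245\right)\right)^{2} + 312 \left(-245\right) + 4 \cdot 312 \left(-5 + 312^{2} + 312 \left(-245\right)\right)^{2}\right) + 214662 = \left(-171010 + 2792 \left(-5 + 97344 - 76440\right)^{2} - 76440 + 4 \cdot 312 \left(-5 + 97344 - 76440\right)^{2}\right) + 214662 = \left(-171010 + 2792 \cdot 20899^{2} - 76440 + 4 \cdot 312 \cdot 20899^{2}\right) + 214662 = \left(-171010 + 2792 \cdot 436768201 - 76440 + 4 \cdot 312 \cdot 436768201\right) + 214662 = \left(-171010 + 1219456817192 - 76440 + 545086714848\right) + 214662 = 1764543284590 + 214662 = 1764543499252$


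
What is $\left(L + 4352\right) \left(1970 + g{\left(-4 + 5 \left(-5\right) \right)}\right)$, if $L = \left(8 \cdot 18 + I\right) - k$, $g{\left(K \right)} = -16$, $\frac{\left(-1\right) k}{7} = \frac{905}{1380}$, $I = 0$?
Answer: $\frac{1213593251}{138} \approx 8.7942 \cdot 10^{6}$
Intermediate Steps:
$k = - \frac{1267}{276}$ ($k = - 7 \cdot \frac{905}{1380} = - 7 \cdot 905 \cdot \frac{1}{1380} = \left(-7\right) \frac{181}{276} = - \frac{1267}{276} \approx -4.5906$)
$L = \frac{41011}{276}$ ($L = \left(8 \cdot 18 + 0\right) - - \frac{1267}{276} = \left(144 + 0\right) + \frac{1267}{276} = 144 + \frac{1267}{276} = \frac{41011}{276} \approx 148.59$)
$\left(L + 4352\right) \left(1970 + g{\left(-4 + 5 \left(-5\right) \right)}\right) = \left(\frac{41011}{276} + 4352\right) \left(1970 - 16\right) = \frac{1242163}{276} \cdot 1954 = \frac{1213593251}{138}$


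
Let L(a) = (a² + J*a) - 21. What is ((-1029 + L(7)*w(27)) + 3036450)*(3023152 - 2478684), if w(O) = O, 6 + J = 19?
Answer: 1654438976712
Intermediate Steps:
J = 13 (J = -6 + 19 = 13)
L(a) = -21 + a² + 13*a (L(a) = (a² + 13*a) - 21 = -21 + a² + 13*a)
((-1029 + L(7)*w(27)) + 3036450)*(3023152 - 2478684) = ((-1029 + (-21 + 7² + 13*7)*27) + 3036450)*(3023152 - 2478684) = ((-1029 + (-21 + 49 + 91)*27) + 3036450)*544468 = ((-1029 + 119*27) + 3036450)*544468 = ((-1029 + 3213) + 3036450)*544468 = (2184 + 3036450)*544468 = 3038634*544468 = 1654438976712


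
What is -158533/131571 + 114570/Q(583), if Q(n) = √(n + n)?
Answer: -158533/131571 + 57285*√1166/583 ≈ 3354.0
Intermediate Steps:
Q(n) = √2*√n (Q(n) = √(2*n) = √2*√n)
-158533/131571 + 114570/Q(583) = -158533/131571 + 114570/((√2*√583)) = -158533*1/131571 + 114570/(√1166) = -158533/131571 + 114570*(√1166/1166) = -158533/131571 + 57285*√1166/583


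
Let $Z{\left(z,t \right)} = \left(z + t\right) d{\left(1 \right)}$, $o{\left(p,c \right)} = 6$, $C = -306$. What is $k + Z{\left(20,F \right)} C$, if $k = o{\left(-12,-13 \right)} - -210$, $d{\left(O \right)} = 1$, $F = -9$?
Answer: $-3150$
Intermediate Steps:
$Z{\left(z,t \right)} = t + z$ ($Z{\left(z,t \right)} = \left(z + t\right) 1 = \left(t + z\right) 1 = t + z$)
$k = 216$ ($k = 6 - -210 = 6 + 210 = 216$)
$k + Z{\left(20,F \right)} C = 216 + \left(-9 + 20\right) \left(-306\right) = 216 + 11 \left(-306\right) = 216 - 3366 = -3150$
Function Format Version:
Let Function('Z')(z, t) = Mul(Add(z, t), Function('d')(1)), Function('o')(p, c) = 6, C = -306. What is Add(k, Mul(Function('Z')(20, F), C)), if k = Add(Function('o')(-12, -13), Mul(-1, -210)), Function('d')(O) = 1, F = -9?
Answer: -3150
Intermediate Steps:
Function('Z')(z, t) = Add(t, z) (Function('Z')(z, t) = Mul(Add(z, t), 1) = Mul(Add(t, z), 1) = Add(t, z))
k = 216 (k = Add(6, Mul(-1, -210)) = Add(6, 210) = 216)
Add(k, Mul(Function('Z')(20, F), C)) = Add(216, Mul(Add(-9, 20), -306)) = Add(216, Mul(11, -306)) = Add(216, -3366) = -3150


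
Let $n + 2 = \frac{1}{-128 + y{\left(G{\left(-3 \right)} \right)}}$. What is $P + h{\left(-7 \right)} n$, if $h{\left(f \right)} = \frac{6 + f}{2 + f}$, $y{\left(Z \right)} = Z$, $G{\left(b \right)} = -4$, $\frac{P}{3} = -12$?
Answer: $- \frac{4805}{132} \approx -36.401$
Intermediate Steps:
$P = -36$ ($P = 3 \left(-12\right) = -36$)
$h{\left(f \right)} = \frac{6 + f}{2 + f}$
$n = - \frac{265}{132}$ ($n = -2 + \frac{1}{-128 - 4} = -2 + \frac{1}{-132} = -2 - \frac{1}{132} = - \frac{265}{132} \approx -2.0076$)
$P + h{\left(-7 \right)} n = -36 + \frac{6 - 7}{2 - 7} \left(- \frac{265}{132}\right) = -36 + \frac{1}{-5} \left(-1\right) \left(- \frac{265}{132}\right) = -36 + \left(- \frac{1}{5}\right) \left(-1\right) \left(- \frac{265}{132}\right) = -36 + \frac{1}{5} \left(- \frac{265}{132}\right) = -36 - \frac{53}{132} = - \frac{4805}{132}$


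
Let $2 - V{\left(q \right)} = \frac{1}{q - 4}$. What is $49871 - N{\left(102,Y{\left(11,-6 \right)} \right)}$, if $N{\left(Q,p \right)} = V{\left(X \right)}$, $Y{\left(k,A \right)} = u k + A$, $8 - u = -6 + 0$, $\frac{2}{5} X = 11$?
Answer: $\frac{2343845}{47} \approx 49869.0$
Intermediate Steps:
$X = \frac{55}{2}$ ($X = \frac{5}{2} \cdot 11 = \frac{55}{2} \approx 27.5$)
$u = 14$ ($u = 8 - \left(-6 + 0\right) = 8 - -6 = 8 + 6 = 14$)
$V{\left(q \right)} = 2 - \frac{1}{-4 + q}$ ($V{\left(q \right)} = 2 - \frac{1}{q - 4} = 2 - \frac{1}{-4 + q}$)
$Y{\left(k,A \right)} = A + 14 k$ ($Y{\left(k,A \right)} = 14 k + A = A + 14 k$)
$N{\left(Q,p \right)} = \frac{92}{47}$ ($N{\left(Q,p \right)} = \frac{-9 + 2 \cdot \frac{55}{2}}{-4 + \frac{55}{2}} = \frac{-9 + 55}{\frac{47}{2}} = \frac{2}{47} \cdot 46 = \frac{92}{47}$)
$49871 - N{\left(102,Y{\left(11,-6 \right)} \right)} = 49871 - \frac{92}{47} = \frac{2343845}{47}$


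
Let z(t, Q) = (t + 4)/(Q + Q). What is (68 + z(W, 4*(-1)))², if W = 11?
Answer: 279841/64 ≈ 4372.5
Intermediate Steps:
z(t, Q) = (4 + t)/(2*Q) (z(t, Q) = (4 + t)/((2*Q)) = (4 + t)*(1/(2*Q)) = (4 + t)/(2*Q))
(68 + z(W, 4*(-1)))² = (68 + (4 + 11)/(2*((4*(-1)))))² = (68 + (½)*15/(-4))² = (68 + (½)*(-¼)*15)² = (68 - 15/8)² = (529/8)² = 279841/64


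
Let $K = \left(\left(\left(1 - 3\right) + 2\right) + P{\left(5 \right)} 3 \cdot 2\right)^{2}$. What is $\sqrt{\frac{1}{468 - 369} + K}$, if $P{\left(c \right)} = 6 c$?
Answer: $\frac{\sqrt{35283611}}{33} \approx 180.0$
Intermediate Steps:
$K = 32400$ ($K = \left(\left(\left(1 - 3\right) + 2\right) + 6 \cdot 5 \cdot 3 \cdot 2\right)^{2} = \left(\left(-2 + 2\right) + 30 \cdot 3 \cdot 2\right)^{2} = \left(0 + 90 \cdot 2\right)^{2} = \left(0 + 180\right)^{2} = 180^{2} = 32400$)
$\sqrt{\frac{1}{468 - 369} + K} = \sqrt{\frac{1}{468 - 369} + 32400} = \sqrt{\frac{1}{99} + 32400} = \sqrt{\frac{3207601}{99}} = \frac{\sqrt{35283611}}{33}$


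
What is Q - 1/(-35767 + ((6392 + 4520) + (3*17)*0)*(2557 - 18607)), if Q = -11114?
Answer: -1946876800837/175173367 ≈ -11114.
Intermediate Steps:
Q - 1/(-35767 + ((6392 + 4520) + (3*17)*0)*(2557 - 18607)) = -11114 - 1/(-35767 + ((6392 + 4520) + (3*17)*0)*(2557 - 18607)) = -11114 - 1/(-35767 + (10912 + 51*0)*(-16050)) = -11114 - 1/(-35767 + (10912 + 0)*(-16050)) = -11114 - 1/(-35767 + 10912*(-16050)) = -11114 - 1/(-35767 - 175137600) = -11114 - 1/(-175173367) = -11114 - 1*(-1/175173367) = -11114 + 1/175173367 = -1946876800837/175173367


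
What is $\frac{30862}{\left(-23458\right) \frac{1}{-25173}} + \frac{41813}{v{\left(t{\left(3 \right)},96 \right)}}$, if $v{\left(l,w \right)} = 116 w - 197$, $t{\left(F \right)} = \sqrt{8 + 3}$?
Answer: $\frac{4249685499334}{128303531} \approx 33122.0$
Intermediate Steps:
$t{\left(F \right)} = \sqrt{11}$
$v{\left(l,w \right)} = -197 + 116 w$
$\frac{30862}{\left(-23458\right) \frac{1}{-25173}} + \frac{41813}{v{\left(t{\left(3 \right)},96 \right)}} = \frac{30862}{\left(-23458\right) \frac{1}{-25173}} + \frac{41813}{-197 + 116 \cdot 96} = \frac{30862}{\left(-23458\right) \left(- \frac{1}{25173}\right)} + \frac{41813}{-197 + 11136} = \frac{30862}{\frac{23458}{25173}} + \frac{41813}{10939} = 30862 \cdot \frac{25173}{23458} + 41813 \cdot \frac{1}{10939} = \frac{388444563}{11729} + \frac{41813}{10939} = \frac{4249685499334}{128303531}$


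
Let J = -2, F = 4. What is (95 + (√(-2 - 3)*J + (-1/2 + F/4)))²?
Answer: 36401/4 - 382*I*√5 ≈ 9100.3 - 854.18*I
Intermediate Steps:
(95 + (√(-2 - 3)*J + (-1/2 + F/4)))² = (95 + (√(-2 - 3)*(-2) + (-1/2 + 4/4)))² = (95 + (√(-5)*(-2) + (-1*½ + 4*(¼))))² = (95 + ((I*√5)*(-2) + (-½ + 1)))² = (95 + (-2*I*√5 + ½))² = (95 + (½ - 2*I*√5))² = (191/2 - 2*I*√5)²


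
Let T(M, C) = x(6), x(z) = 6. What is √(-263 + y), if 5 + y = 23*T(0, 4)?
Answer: I*√130 ≈ 11.402*I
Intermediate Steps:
T(M, C) = 6
y = 133 (y = -5 + 23*6 = -5 + 138 = 133)
√(-263 + y) = √(-263 + 133) = √(-130) = I*√130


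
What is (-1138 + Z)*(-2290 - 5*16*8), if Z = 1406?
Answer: -785240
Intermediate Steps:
(-1138 + Z)*(-2290 - 5*16*8) = (-1138 + 1406)*(-2290 - 5*16*8) = 268*(-2290 - 80*8) = 268*(-2290 - 640) = 268*(-2930) = -785240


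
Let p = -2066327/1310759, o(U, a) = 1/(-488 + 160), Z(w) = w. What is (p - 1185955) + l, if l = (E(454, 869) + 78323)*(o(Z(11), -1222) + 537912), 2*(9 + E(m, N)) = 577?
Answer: 36354828109235036493/859857904 ≈ 4.2280e+10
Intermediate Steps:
E(m, N) = 559/2 (E(m, N) = -9 + (1/2)*577 = -9 + 577/2 = 559/2)
o(U, a) = -1/328 (o(U, a) = 1/(-328) = -1/328)
p = -2066327/1310759 (p = -2066327*1/1310759 = -2066327/1310759 ≈ -1.5764)
l = 27736485397675/656 (l = (559/2 + 78323)*(-1/328 + 537912) = (157205/2)*(176435135/328) = 27736485397675/656 ≈ 4.2281e+10)
(p - 1185955) + l = (-2066327/1310759 - 1185955) + 27736485397675/656 = -1554503256172/1310759 + 27736485397675/656 = 36354828109235036493/859857904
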